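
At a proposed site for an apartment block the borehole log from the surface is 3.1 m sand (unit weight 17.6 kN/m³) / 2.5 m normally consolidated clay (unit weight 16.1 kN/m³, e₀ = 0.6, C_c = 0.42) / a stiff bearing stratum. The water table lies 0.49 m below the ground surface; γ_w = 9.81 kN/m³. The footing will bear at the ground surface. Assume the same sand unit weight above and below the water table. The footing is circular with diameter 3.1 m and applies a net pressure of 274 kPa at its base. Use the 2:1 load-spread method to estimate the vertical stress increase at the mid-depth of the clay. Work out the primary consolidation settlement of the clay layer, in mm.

S_c ≈ 236 mm

Mid-depth of clay below the ground surface: z = 3.1 + 2.5/2 = 4.35 m.
Total vertical stress at mid-clay: σ_v = 17.6×3.1 + 16.1×1.25 = 74.685 kPa.
Pore pressure: u = 9.81×(4.35 − 0.49) = 37.867 kPa.
Initial effective stress: σ'_0 = σ_v − u = 74.685 − 37.867 = 36.818 kPa.
Stress increase at mid-clay by the 2:1 spreading method:
Δσ ≈ qD²/(D+z)² = 274×3.1²/(3.1+4.35)² = 47.442 kPa
Final effective stress: σ'_f = σ'_0 + Δσ = 36.818 + 47.442 = 84.26 kPa.
Normally consolidated clay, so the full stress increment lies on the virgin compression line:
S_c = C_c·H/(1+e₀)·log₁₀(σ'_f/σ'_0) = 0.42×2.5/(1+0.6)×log₁₀(84.26/36.818)
    = 0.65625 × 0.35956 = 0.236 m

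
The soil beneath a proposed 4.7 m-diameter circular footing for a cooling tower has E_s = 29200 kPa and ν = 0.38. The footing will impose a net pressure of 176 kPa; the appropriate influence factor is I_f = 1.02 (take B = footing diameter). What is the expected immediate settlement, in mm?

S_e ≈ 24.7 mm

Immediate (elastic) settlement: S_e = q·B·(1−ν²)/E_s · I_f.
S_e = 176 × 4.7 × (1 − 0.38²) / 29200 × 1.02
    = 176 × 4.7 × 0.8556 / 29200 × 1.02
    = 0.02472 m = 24.72 mm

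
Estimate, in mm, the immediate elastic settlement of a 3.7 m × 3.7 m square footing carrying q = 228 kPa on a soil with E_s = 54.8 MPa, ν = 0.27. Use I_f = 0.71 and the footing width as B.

Immediate (elastic) settlement: S_e = q·B·(1−ν²)/E_s · I_f.
E_s = 54.8 MPa = 54800 kPa.
S_e = 228 × 3.7 × (1 − 0.27²) / 54800 × 0.71
    = 228 × 3.7 × 0.9271 / 54800 × 0.71
    = 0.01013 m = 10.13 mm

S_e ≈ 10.1 mm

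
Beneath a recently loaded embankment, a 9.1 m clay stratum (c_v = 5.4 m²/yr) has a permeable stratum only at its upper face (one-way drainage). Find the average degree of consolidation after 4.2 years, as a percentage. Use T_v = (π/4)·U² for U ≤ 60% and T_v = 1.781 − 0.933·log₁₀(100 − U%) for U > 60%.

U ≈ 59.1 %

Drainage path length: H_d = H = 9.1 m (single drainage).
T_v = c_v·t/H_d² = 5.4×4.2/9.1² = 0.27388.
T_v = 0.27388 corresponds to the U ≤ 60% branch:
U = √(4T_v/π) = 0.5905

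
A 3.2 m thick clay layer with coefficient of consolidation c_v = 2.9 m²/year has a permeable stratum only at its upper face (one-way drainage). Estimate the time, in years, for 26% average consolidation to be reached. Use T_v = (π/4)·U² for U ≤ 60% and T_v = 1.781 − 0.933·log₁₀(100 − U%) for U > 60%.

t ≈ 0.187 years

Drainage path length: H_d = H = 3.2 m (single drainage).
U ≤ 60%: T_v = (π/4)·U² = (π/4)×0.26² = 0.053093.
t = T_v·H_d²/c_v = 0.053093×3.2²/2.9 = 0.1875 years.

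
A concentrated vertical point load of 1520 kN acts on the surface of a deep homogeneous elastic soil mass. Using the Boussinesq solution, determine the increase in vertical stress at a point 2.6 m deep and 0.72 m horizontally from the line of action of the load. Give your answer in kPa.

Δσ_z ≈ 89.3 kPa

Boussinesq vertical stress below a point load on an elastic half-space:
Δσ_z = 3P/(2πz²) · [1 + (r/z)²]^(−5/2)
r/z = 0.72/2.6 = 0.27692; [1+(r/z)²]^(−5/2) = 0.83134.
Δσ_z = 3×1520/(2π×2.6²) × 0.83134 = 107.36 × 0.83134 = 89.25 kPa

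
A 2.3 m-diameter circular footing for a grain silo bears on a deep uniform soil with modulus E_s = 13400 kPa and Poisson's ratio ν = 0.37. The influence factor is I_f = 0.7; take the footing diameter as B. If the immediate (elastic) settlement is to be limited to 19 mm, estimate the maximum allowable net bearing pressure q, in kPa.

q ≈ 183 kPa

S_e = q·B·(1−ν²)/E_s · I_f  ⇒  q = S_e·E_s / (B·(1−ν²)·I_f).
q = 0.019 × 13400 / (2.3 × 0.8631 × 0.7) = 183.2 kPa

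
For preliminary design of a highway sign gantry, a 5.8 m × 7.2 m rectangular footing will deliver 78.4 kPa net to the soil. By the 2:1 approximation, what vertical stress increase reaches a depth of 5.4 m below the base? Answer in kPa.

Δσ_z ≈ 23.2 kPa

By the 2:1 method the load spreads at 1 horizontal : 2 vertical, so at depth z the loaded area has grown by z in each plan dimension:
Δσ = qBL/((B+z)(L+z)) = 78.4×5.8×7.2/((5.8+5.4)(7.2+5.4)) = 23.2 kPa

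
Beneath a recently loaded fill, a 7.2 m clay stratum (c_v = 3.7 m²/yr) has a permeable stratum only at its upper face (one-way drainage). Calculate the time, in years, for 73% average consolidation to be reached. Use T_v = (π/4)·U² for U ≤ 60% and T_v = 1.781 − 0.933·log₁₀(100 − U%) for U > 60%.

t ≈ 6.24 years

Drainage path length: H_d = H = 7.2 m (single drainage).
U > 60%: T_v = 1.781 − 0.933·log₁₀(100 − 73) = 0.44554.
t = T_v·H_d²/c_v = 0.44554×7.2²/3.7 = 6.242 years.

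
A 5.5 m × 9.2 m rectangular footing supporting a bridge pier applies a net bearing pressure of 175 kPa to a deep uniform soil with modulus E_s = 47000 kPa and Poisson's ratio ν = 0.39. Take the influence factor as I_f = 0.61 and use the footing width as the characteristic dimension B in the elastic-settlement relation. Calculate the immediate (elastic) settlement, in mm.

Immediate (elastic) settlement: S_e = q·B·(1−ν²)/E_s · I_f.
S_e = 175 × 5.5 × (1 − 0.39²) / 47000 × 0.61
    = 175 × 5.5 × 0.8479 / 47000 × 0.61
    = 0.01059 m = 10.59 mm

S_e ≈ 10.6 mm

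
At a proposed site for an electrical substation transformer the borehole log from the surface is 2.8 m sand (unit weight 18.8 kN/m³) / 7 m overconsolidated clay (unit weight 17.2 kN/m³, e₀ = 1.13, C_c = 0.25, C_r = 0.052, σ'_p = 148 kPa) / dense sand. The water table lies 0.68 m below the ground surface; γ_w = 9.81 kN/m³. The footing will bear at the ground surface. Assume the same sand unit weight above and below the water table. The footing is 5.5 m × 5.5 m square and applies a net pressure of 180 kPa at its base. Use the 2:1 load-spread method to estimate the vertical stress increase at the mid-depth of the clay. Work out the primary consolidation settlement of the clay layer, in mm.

S_c ≈ 38.4 mm

Mid-depth of clay below the ground surface: z = 2.8 + 7/2 = 6.3 m.
Total vertical stress at mid-clay: σ_v = 18.8×2.8 + 17.2×3.5 = 112.84 kPa.
Pore pressure: u = 9.81×(6.3 − 0.68) = 55.132 kPa.
Initial effective stress: σ'_0 = σ_v − u = 112.84 − 55.132 = 57.708 kPa.
Stress increase at mid-clay by the 2:1 spreading method:
Δσ = qBL/((B+z)(L+z)) = 180×5.5×5.5/((5.5+6.3)(5.5+6.3)) = 39.105 kPa
Final effective stress: σ'_f = 57.708 + 39.105 = 96.813 kPa.
σ'_f = 96.813 ≤ σ'_p = 148 kPa, so the clay remains overconsolidated and only the recompression index applies:
S_c = C_r·H/(1+e₀)·log₁₀(σ'_f/σ'_0) = 0.052×7/2.13×log₁₀(96.813/57.708)
    = 0.17089 × 0.2247 = 0.0384 m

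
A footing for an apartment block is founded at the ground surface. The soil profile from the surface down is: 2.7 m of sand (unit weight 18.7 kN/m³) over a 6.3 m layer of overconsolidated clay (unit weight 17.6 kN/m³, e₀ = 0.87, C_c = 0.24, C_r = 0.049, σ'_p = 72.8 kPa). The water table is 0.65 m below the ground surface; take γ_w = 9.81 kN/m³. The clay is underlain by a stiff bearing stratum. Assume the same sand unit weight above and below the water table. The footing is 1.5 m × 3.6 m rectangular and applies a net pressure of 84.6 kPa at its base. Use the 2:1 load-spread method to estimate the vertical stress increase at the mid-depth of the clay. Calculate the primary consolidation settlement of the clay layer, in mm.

S_c ≈ 8.11 mm

Mid-depth of clay below the ground surface: z = 2.7 + 6.3/2 = 5.85 m.
Total vertical stress at mid-clay: σ_v = 18.7×2.7 + 17.6×3.15 = 105.93 kPa.
Pore pressure: u = 9.81×(5.85 − 0.65) = 51.012 kPa.
Initial effective stress: σ'_0 = σ_v − u = 105.93 − 51.012 = 54.918 kPa.
Stress increase at mid-clay by the 2:1 spreading method:
Δσ = qBL/((B+z)(L+z)) = 84.6×1.5×3.6/((1.5+5.85)(3.6+5.85)) = 6.5773 kPa
Final effective stress: σ'_f = 54.918 + 6.5773 = 61.495 kPa.
σ'_f = 61.495 ≤ σ'_p = 72.8 kPa, so the clay remains overconsolidated and only the recompression index applies:
S_c = C_r·H/(1+e₀)·log₁₀(σ'_f/σ'_0) = 0.049×6.3/1.87×log₁₀(61.495/54.918)
    = 0.16508 × 0.049125 = 0.00811 m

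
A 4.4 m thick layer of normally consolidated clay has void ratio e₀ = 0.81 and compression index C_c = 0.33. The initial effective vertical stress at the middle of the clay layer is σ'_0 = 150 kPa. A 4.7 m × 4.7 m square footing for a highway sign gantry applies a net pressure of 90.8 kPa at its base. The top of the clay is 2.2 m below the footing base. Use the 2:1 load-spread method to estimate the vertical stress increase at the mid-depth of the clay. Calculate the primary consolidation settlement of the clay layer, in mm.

S_c ≈ 52.1 mm

Mid-depth of clay below the footing base: z = 2.2 + 4.4/2 = 4.4 m.
Stress increase at mid-clay by the 2:1 spreading method:
Δσ = qBL/((B+z)(L+z)) = 90.8×4.7×4.7/((4.7+4.4)(4.7+4.4)) = 24.221 kPa
Final effective stress: σ'_f = σ'_0 + Δσ = 150 + 24.221 = 174.22 kPa.
Normally consolidated clay, so the full stress increment lies on the virgin compression line:
S_c = C_c·H/(1+e₀)·log₁₀(σ'_f/σ'_0) = 0.33×4.4/(1+0.81)×log₁₀(174.22/150)
    = 0.80221 × 0.065007 = 0.05215 m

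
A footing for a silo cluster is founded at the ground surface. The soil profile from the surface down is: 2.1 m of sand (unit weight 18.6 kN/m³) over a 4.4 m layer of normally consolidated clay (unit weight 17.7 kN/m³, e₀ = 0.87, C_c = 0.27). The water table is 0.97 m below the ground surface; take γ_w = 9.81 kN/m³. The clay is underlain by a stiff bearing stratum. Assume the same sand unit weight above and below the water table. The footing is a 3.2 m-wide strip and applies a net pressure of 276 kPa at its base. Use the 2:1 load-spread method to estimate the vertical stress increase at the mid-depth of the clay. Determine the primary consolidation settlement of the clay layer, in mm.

S_c ≈ 353 mm

Mid-depth of clay below the ground surface: z = 2.1 + 4.4/2 = 4.3 m.
Total vertical stress at mid-clay: σ_v = 18.6×2.1 + 17.7×2.2 = 78 kPa.
Pore pressure: u = 9.81×(4.3 − 0.97) = 32.667 kPa.
Initial effective stress: σ'_0 = σ_v − u = 78 − 32.667 = 45.333 kPa.
Stress increase at mid-clay by the 2:1 spreading method:
Δσ = qB/(B+z) = 276×3.2/(3.2+4.3) = 117.76 kPa
Final effective stress: σ'_f = σ'_0 + Δσ = 45.333 + 117.76 = 163.09 kPa.
Normally consolidated clay, so the full stress increment lies on the virgin compression line:
S_c = C_c·H/(1+e₀)·log₁₀(σ'_f/σ'_0) = 0.27×4.4/(1+0.87)×log₁₀(163.09/45.333)
    = 0.63529 × 0.55601 = 0.3532 m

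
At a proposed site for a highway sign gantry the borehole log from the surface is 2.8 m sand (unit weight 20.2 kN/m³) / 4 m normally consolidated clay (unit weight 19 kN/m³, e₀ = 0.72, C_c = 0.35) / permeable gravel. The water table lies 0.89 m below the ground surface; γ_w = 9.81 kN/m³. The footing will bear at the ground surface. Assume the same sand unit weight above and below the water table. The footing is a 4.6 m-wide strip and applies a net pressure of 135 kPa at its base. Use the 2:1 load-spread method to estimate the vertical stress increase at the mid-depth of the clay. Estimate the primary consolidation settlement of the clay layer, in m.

S_c ≈ 0.275 m

Mid-depth of clay below the ground surface: z = 2.8 + 4/2 = 4.8 m.
Total vertical stress at mid-clay: σ_v = 20.2×2.8 + 19×2 = 94.56 kPa.
Pore pressure: u = 9.81×(4.8 − 0.89) = 38.357 kPa.
Initial effective stress: σ'_0 = σ_v − u = 94.56 − 38.357 = 56.203 kPa.
Stress increase at mid-clay by the 2:1 spreading method:
Δσ = qB/(B+z) = 135×4.6/(4.6+4.8) = 66.064 kPa
Final effective stress: σ'_f = σ'_0 + Δσ = 56.203 + 66.064 = 122.27 kPa.
Normally consolidated clay, so the full stress increment lies on the virgin compression line:
S_c = C_c·H/(1+e₀)·log₁₀(σ'_f/σ'_0) = 0.35×4/(1+0.72)×log₁₀(122.27/56.203)
    = 0.81395 × 0.33756 = 0.2748 m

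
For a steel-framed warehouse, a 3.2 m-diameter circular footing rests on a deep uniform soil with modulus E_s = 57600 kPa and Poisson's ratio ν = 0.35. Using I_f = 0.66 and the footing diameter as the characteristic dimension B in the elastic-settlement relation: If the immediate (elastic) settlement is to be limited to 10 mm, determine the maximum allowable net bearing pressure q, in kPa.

S_e = q·B·(1−ν²)/E_s · I_f  ⇒  q = S_e·E_s / (B·(1−ν²)·I_f).
q = 0.01 × 57600 / (3.2 × 0.8775 × 0.66) = 310.8 kPa

q ≈ 311 kPa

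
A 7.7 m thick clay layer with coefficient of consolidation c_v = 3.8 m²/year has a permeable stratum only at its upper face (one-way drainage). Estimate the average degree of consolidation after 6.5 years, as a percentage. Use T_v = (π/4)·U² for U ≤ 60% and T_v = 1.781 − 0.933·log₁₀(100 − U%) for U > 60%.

Drainage path length: H_d = H = 7.7 m (single drainage).
T_v = c_v·t/H_d² = 3.8×6.5/7.7² = 0.4166.
T_v = 0.4166 corresponds to the U > 60% branch:
U = 1 − 10^((1.781 − T_v)/0.933)/100 = 0.71

U ≈ 71 %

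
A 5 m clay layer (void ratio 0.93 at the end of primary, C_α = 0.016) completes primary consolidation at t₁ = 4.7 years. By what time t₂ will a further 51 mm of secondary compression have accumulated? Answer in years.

t₂ ≈ 79.9 years

S_s = C_α·H/(1+e_p)·log₁₀(t₂/t₁) ⇒ log₁₀(t₂/t₁) = S_s·(1+e_p)/(C_α·H).
log₁₀(t₂/t₁) = 0.051 × (1+0.93) / (0.016×5) = 1.23
t₂ = t₁ × 10^1.23 = 4.7 × 17 = 79.89 years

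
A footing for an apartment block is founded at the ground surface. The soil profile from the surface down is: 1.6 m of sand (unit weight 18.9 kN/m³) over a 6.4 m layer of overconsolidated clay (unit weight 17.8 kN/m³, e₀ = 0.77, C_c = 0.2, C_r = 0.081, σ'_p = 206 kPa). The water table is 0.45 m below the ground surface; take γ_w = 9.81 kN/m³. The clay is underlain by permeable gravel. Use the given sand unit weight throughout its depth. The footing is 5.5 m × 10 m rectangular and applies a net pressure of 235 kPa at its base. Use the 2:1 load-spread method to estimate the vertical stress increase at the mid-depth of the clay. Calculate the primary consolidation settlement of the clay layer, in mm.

S_c ≈ 136 mm

Mid-depth of clay below the ground surface: z = 1.6 + 6.4/2 = 4.8 m.
Total vertical stress at mid-clay: σ_v = 18.9×1.6 + 17.8×3.2 = 87.2 kPa.
Pore pressure: u = 9.81×(4.8 − 0.45) = 42.673 kPa.
Initial effective stress: σ'_0 = σ_v − u = 87.2 − 42.673 = 44.527 kPa.
Stress increase at mid-clay by the 2:1 spreading method:
Δσ = qBL/((B+z)(L+z)) = 235×5.5×10/((5.5+4.8)(10+4.8)) = 84.787 kPa
Final effective stress: σ'_f = 44.527 + 84.787 = 129.31 kPa.
σ'_f = 129.31 ≤ σ'_p = 206 kPa, so the clay remains overconsolidated and only the recompression index applies:
S_c = C_r·H/(1+e₀)·log₁₀(σ'_f/σ'_0) = 0.081×6.4/1.77×log₁₀(129.31/44.527)
    = 0.29288 × 0.46301 = 0.1356 m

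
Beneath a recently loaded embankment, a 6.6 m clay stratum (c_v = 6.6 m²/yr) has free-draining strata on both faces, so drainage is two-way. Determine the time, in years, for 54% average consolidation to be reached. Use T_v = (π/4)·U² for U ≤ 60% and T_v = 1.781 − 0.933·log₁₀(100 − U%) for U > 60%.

Drainage path length: H_d = H/2 = 3.3 m (double drainage).
U ≤ 60%: T_v = (π/4)·U² = (π/4)×0.54² = 0.22902.
t = T_v·H_d²/c_v = 0.22902×3.3²/6.6 = 0.3779 years.

t ≈ 0.378 years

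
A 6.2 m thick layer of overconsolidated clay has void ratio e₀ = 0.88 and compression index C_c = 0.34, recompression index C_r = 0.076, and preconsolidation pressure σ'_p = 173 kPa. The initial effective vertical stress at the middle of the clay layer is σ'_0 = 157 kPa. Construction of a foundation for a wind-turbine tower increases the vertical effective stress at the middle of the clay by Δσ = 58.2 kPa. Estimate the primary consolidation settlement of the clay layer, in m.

S_c ≈ 0.117 m

Final effective stress: σ'_f = 157 + 58.2 = 215.2 kPa.
σ'_f = 215.2 > σ'_p = 173 kPa, so the stress path crosses the preconsolidation pressure — recompression up to σ'_p, then virgin compression beyond:
S_c = H/(1+e₀)·[C_r·log₁₀(σ'_p/σ'_0) + C_c·log₁₀(σ'_f/σ'_p)]
    = 6.2/1.88 × [0.076×log₁₀(173/157) + 0.34×log₁₀(215.2/173)]
    = 3.2979 × [0.0032031 + 0.032231] = 0.1169 m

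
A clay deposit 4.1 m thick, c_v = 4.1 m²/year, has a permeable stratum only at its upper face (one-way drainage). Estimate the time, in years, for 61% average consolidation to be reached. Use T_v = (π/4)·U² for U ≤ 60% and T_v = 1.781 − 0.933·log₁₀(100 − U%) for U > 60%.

t ≈ 1.22 years

Drainage path length: H_d = H = 4.1 m (single drainage).
U > 60%: T_v = 1.781 − 0.933·log₁₀(100 − 61) = 0.29654.
t = T_v·H_d²/c_v = 0.29654×4.1²/4.1 = 1.216 years.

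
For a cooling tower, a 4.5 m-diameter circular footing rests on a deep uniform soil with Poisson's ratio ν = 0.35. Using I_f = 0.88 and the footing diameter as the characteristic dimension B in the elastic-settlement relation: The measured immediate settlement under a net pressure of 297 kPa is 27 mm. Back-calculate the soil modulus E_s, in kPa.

S_e = q·B·(1−ν²)/E_s · I_f  ⇒  E_s = q·B·(1−ν²)·I_f / S_e.
E_s = 297 × 4.5 × 0.8775 × 0.88 / 0.027 = 38220 kPa

E_s ≈ 38200 kPa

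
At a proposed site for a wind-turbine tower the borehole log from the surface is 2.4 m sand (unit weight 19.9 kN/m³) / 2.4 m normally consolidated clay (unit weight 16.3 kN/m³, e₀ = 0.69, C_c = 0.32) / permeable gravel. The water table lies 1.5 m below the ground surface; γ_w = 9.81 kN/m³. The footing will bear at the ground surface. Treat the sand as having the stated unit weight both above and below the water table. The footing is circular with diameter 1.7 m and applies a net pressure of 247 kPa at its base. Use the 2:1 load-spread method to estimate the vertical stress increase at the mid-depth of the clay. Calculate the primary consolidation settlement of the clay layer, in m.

Mid-depth of clay below the ground surface: z = 2.4 + 2.4/2 = 3.6 m.
Total vertical stress at mid-clay: σ_v = 19.9×2.4 + 16.3×1.2 = 67.32 kPa.
Pore pressure: u = 9.81×(3.6 − 1.5) = 20.601 kPa.
Initial effective stress: σ'_0 = σ_v − u = 67.32 − 20.601 = 46.719 kPa.
Stress increase at mid-clay by the 2:1 spreading method:
Δσ ≈ qD²/(D+z)² = 247×1.7²/(1.7+3.6)² = 25.412 kPa
Final effective stress: σ'_f = σ'_0 + Δσ = 46.719 + 25.412 = 72.131 kPa.
Normally consolidated clay, so the full stress increment lies on the virgin compression line:
S_c = C_c·H/(1+e₀)·log₁₀(σ'_f/σ'_0) = 0.32×2.4/(1+0.69)×log₁₀(72.131/46.719)
    = 0.45444 × 0.18863 = 0.08572 m

S_c ≈ 0.0857 m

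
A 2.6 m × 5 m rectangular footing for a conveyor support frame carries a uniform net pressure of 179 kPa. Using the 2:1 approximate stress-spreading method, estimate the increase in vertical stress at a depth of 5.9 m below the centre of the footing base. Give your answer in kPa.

By the 2:1 method the load spreads at 1 horizontal : 2 vertical, so at depth z the loaded area has grown by z in each plan dimension:
Δσ = qBL/((B+z)(L+z)) = 179×2.6×5/((2.6+5.9)(5+5.9)) = 25.116 kPa

Δσ_z ≈ 25.1 kPa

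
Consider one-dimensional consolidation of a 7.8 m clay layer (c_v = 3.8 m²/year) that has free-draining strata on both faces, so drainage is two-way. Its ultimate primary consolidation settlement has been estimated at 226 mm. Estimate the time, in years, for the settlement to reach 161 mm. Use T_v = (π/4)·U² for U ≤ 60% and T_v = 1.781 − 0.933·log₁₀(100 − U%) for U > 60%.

Drainage path length: H_d = H/2 = 3.9 m (double drainage).
U = S(t)/S_ult = 161/226 = 0.7124.
U > 60%: T_v = 1.781 − 0.933·log₁₀(100 − 71.239) = 0.41994.
t = T_v·H_d²/c_v = 0.41994×3.9²/3.8 = 1.681 years.

t ≈ 1.68 years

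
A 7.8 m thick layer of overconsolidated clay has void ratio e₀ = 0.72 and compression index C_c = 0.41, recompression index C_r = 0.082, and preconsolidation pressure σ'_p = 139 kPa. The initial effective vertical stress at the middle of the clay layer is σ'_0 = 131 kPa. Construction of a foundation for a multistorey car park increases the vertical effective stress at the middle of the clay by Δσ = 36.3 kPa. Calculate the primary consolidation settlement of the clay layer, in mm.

S_c ≈ 159 mm

Final effective stress: σ'_f = 131 + 36.3 = 167.3 kPa.
σ'_f = 167.3 > σ'_p = 139 kPa, so the stress path crosses the preconsolidation pressure — recompression up to σ'_p, then virgin compression beyond:
S_c = H/(1+e₀)·[C_r·log₁₀(σ'_p/σ'_0) + C_c·log₁₀(σ'_f/σ'_p)]
    = 7.8/1.72 × [0.082×log₁₀(139/131) + 0.41×log₁₀(167.3/139)]
    = 4.5349 × [0.002111 + 0.032997] = 0.1592 m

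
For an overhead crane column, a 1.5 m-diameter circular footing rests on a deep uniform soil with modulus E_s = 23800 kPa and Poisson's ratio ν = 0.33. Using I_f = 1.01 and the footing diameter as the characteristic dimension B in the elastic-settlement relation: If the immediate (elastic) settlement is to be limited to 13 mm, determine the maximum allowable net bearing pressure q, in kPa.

S_e = q·B·(1−ν²)/E_s · I_f  ⇒  q = S_e·E_s / (B·(1−ν²)·I_f).
q = 0.013 × 23800 / (1.5 × 0.8911 × 1.01) = 229.2 kPa

q ≈ 229 kPa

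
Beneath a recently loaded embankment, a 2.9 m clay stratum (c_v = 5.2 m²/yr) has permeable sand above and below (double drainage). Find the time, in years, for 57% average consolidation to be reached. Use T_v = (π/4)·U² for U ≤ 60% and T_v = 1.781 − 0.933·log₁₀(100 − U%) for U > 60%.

t ≈ 0.103 years

Drainage path length: H_d = H/2 = 1.45 m (double drainage).
U ≤ 60%: T_v = (π/4)·U² = (π/4)×0.57² = 0.25518.
t = T_v·H_d²/c_v = 0.25518×1.45²/5.2 = 0.1032 years.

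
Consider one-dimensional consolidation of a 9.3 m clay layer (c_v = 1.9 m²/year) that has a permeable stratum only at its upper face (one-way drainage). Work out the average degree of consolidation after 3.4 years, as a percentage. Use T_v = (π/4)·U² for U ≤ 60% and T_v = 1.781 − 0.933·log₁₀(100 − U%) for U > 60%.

Drainage path length: H_d = H = 9.3 m (single drainage).
T_v = c_v·t/H_d² = 1.9×3.4/9.3² = 0.074691.
T_v = 0.074691 corresponds to the U ≤ 60% branch:
U = √(4T_v/π) = 0.3084

U ≈ 30.8 %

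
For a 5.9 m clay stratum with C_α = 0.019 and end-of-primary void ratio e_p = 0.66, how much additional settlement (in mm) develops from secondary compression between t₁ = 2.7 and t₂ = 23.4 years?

S_s ≈ 63.3 mm

Secondary compression: S_s = C_α·H/(1+e_p)·log₁₀(t₂/t₁)
S_s = 0.019×5.9/(1+0.66)×log₁₀(23.4/2.7)
    = 0.06753 × 0.9379 = 0.06333 m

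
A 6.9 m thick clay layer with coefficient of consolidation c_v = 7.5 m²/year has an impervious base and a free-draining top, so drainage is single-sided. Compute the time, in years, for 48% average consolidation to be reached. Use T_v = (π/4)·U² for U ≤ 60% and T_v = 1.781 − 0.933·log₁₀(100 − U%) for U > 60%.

t ≈ 1.15 years

Drainage path length: H_d = H = 6.9 m (single drainage).
U ≤ 60%: T_v = (π/4)·U² = (π/4)×0.48² = 0.18096.
t = T_v·H_d²/c_v = 0.18096×6.9²/7.5 = 1.149 years.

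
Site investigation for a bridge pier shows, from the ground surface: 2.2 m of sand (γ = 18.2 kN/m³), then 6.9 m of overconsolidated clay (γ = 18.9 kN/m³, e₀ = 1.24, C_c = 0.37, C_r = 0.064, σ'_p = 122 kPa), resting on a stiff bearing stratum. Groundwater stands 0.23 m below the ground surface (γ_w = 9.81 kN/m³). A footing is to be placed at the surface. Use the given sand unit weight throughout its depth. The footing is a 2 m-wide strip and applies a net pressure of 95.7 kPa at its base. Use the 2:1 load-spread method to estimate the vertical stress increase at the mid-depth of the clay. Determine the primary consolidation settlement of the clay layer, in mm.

S_c ≈ 33.6 mm

Mid-depth of clay below the ground surface: z = 2.2 + 6.9/2 = 5.65 m.
Total vertical stress at mid-clay: σ_v = 18.2×2.2 + 18.9×3.45 = 105.25 kPa.
Pore pressure: u = 9.81×(5.65 − 0.23) = 53.17 kPa.
Initial effective stress: σ'_0 = σ_v − u = 105.25 − 53.17 = 52.08 kPa.
Stress increase at mid-clay by the 2:1 spreading method:
Δσ = qB/(B+z) = 95.7×2/(2+5.65) = 25.02 kPa
Final effective stress: σ'_f = 52.08 + 25.02 = 77.1 kPa.
σ'_f = 77.1 ≤ σ'_p = 122 kPa, so the clay remains overconsolidated and only the recompression index applies:
S_c = C_r·H/(1+e₀)·log₁₀(σ'_f/σ'_0) = 0.064×6.9/2.24×log₁₀(77.1/52.08)
    = 0.19715 × 0.17038 = 0.03359 m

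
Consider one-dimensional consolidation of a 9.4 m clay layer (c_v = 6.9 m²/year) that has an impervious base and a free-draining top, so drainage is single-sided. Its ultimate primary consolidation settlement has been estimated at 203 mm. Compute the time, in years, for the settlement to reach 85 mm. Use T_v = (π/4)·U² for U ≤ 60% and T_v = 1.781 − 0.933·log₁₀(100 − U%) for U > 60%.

Drainage path length: H_d = H = 9.4 m (single drainage).
U = S(t)/S_ult = 85/203 = 0.4187.
U ≤ 60%: T_v = (π/4)·U² = (π/4)×0.41872² = 0.1377.
t = T_v·H_d²/c_v = 0.1377×9.4²/6.9 = 1.763 years.

t ≈ 1.76 years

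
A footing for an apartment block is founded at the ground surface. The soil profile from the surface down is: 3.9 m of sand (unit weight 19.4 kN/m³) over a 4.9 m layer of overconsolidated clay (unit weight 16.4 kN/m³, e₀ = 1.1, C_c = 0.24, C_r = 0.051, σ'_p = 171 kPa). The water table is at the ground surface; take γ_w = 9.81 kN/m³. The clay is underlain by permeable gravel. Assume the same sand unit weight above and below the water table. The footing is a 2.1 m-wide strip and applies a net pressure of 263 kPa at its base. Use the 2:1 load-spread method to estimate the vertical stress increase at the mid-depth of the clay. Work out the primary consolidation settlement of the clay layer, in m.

Mid-depth of clay below the ground surface: z = 3.9 + 4.9/2 = 6.35 m.
Total vertical stress at mid-clay: σ_v = 19.4×3.9 + 16.4×2.45 = 115.84 kPa.
Pore pressure: u = 9.81×(6.35 − 0) = 62.294 kPa.
Initial effective stress: σ'_0 = σ_v − u = 115.84 − 62.294 = 53.546 kPa.
Stress increase at mid-clay by the 2:1 spreading method:
Δσ = qB/(B+z) = 263×2.1/(2.1+6.35) = 65.361 kPa
Final effective stress: σ'_f = 53.546 + 65.361 = 118.91 kPa.
σ'_f = 118.91 ≤ σ'_p = 171 kPa, so the clay remains overconsolidated and only the recompression index applies:
S_c = C_r·H/(1+e₀)·log₁₀(σ'_f/σ'_0) = 0.051×4.9/2.1×log₁₀(118.91/53.546)
    = 0.119 × 0.34649 = 0.04123 m

S_c ≈ 0.0412 m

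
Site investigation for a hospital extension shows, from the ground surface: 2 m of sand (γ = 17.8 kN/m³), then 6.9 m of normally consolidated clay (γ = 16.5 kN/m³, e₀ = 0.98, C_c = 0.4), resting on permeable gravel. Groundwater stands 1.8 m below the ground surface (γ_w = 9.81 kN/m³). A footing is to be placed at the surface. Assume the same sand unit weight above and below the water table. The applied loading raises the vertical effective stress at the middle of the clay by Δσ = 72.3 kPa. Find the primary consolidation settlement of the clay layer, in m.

S_c ≈ 0.498 m

Mid-depth of clay below the ground surface: z = 2 + 6.9/2 = 5.45 m.
Total vertical stress at mid-clay: σ_v = 17.8×2 + 16.5×3.45 = 92.525 kPa.
Pore pressure: u = 9.81×(5.45 − 1.8) = 35.806 kPa.
Initial effective stress: σ'_0 = σ_v − u = 92.525 − 35.806 = 56.719 kPa.
Final effective stress: σ'_f = σ'_0 + Δσ = 56.719 + 72.3 = 129.02 kPa.
Normally consolidated clay, so the full stress increment lies on the virgin compression line:
S_c = C_c·H/(1+e₀)·log₁₀(σ'_f/σ'_0) = 0.4×6.9/(1+0.98)×log₁₀(129.02/56.719)
    = 1.3939 × 0.35693 = 0.4975 m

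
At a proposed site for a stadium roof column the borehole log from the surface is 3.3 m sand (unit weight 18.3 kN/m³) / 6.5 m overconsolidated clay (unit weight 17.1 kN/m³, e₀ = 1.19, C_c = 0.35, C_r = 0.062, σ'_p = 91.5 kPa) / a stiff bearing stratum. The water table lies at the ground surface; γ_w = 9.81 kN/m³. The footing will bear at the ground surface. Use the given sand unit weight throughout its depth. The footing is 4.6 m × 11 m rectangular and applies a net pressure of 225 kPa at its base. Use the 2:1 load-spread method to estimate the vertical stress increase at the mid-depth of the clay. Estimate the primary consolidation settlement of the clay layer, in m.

S_c ≈ 0.128 m

Mid-depth of clay below the ground surface: z = 3.3 + 6.5/2 = 6.55 m.
Total vertical stress at mid-clay: σ_v = 18.3×3.3 + 17.1×3.25 = 115.97 kPa.
Pore pressure: u = 9.81×(6.55 − 0) = 64.255 kPa.
Initial effective stress: σ'_0 = σ_v − u = 115.97 − 64.255 = 51.715 kPa.
Stress increase at mid-clay by the 2:1 spreading method:
Δσ = qBL/((B+z)(L+z)) = 225×4.6×11/((4.6+6.55)(11+6.55)) = 58.181 kPa
Final effective stress: σ'_f = 51.715 + 58.181 = 109.9 kPa.
σ'_f = 109.9 > σ'_p = 91.5 kPa, so the stress path crosses the preconsolidation pressure — recompression up to σ'_p, then virgin compression beyond:
S_c = H/(1+e₀)·[C_r·log₁₀(σ'_p/σ'_0) + C_c·log₁₀(σ'_f/σ'_p)]
    = 6.5/2.19 × [0.062×log₁₀(91.5/51.715) + 0.35×log₁₀(109.9/91.5)]
    = 2.968 × [0.015364 + 0.027852] = 0.1283 m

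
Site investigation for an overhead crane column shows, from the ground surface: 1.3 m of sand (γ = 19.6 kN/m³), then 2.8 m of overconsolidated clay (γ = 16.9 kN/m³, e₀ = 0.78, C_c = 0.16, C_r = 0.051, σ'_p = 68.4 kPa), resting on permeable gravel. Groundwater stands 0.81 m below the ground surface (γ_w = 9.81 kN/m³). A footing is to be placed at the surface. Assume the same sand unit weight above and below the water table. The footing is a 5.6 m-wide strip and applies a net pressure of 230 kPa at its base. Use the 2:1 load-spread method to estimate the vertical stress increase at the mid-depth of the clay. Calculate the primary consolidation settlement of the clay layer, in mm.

Mid-depth of clay below the ground surface: z = 1.3 + 2.8/2 = 2.7 m.
Total vertical stress at mid-clay: σ_v = 19.6×1.3 + 16.9×1.4 = 49.14 kPa.
Pore pressure: u = 9.81×(2.7 − 0.81) = 18.541 kPa.
Initial effective stress: σ'_0 = σ_v − u = 49.14 − 18.541 = 30.599 kPa.
Stress increase at mid-clay by the 2:1 spreading method:
Δσ = qB/(B+z) = 230×5.6/(5.6+2.7) = 155.18 kPa
Final effective stress: σ'_f = 30.599 + 155.18 = 185.78 kPa.
σ'_f = 185.78 > σ'_p = 68.4 kPa, so the stress path crosses the preconsolidation pressure — recompression up to σ'_p, then virgin compression beyond:
S_c = H/(1+e₀)·[C_r·log₁₀(σ'_p/σ'_0) + C_c·log₁₀(σ'_f/σ'_p)]
    = 2.8/1.78 × [0.051×log₁₀(68.4/30.599) + 0.16×log₁₀(185.78/68.4)]
    = 1.573 × [0.017817 + 0.069431] = 0.1372 m

S_c ≈ 137 mm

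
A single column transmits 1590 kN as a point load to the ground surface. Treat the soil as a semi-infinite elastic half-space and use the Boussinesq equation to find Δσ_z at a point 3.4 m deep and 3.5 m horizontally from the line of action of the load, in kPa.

Δσ_z ≈ 10.8 kPa

Boussinesq vertical stress below a point load on an elastic half-space:
Δσ_z = 3P/(2πz²) · [1 + (r/z)²]^(−5/2)
r/z = 3.5/3.4 = 1.0294; [1+(r/z)²]^(−5/2) = 0.16425.
Δσ_z = 3×1590/(2π×3.4²) × 0.16425 = 65.672 × 0.16425 = 10.79 kPa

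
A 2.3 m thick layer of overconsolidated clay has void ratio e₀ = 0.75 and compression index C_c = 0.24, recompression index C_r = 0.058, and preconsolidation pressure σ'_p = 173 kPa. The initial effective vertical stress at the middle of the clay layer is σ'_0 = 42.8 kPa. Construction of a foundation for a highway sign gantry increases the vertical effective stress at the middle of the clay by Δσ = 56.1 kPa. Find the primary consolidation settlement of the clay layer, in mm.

Final effective stress: σ'_f = 42.8 + 56.1 = 98.9 kPa.
σ'_f = 98.9 ≤ σ'_p = 173 kPa, so the clay remains overconsolidated and only the recompression index applies:
S_c = C_r·H/(1+e₀)·log₁₀(σ'_f/σ'_0) = 0.058×2.3/1.75×log₁₀(98.9/42.8)
    = 0.076229 × 0.36375 = 0.02773 m

S_c ≈ 27.7 mm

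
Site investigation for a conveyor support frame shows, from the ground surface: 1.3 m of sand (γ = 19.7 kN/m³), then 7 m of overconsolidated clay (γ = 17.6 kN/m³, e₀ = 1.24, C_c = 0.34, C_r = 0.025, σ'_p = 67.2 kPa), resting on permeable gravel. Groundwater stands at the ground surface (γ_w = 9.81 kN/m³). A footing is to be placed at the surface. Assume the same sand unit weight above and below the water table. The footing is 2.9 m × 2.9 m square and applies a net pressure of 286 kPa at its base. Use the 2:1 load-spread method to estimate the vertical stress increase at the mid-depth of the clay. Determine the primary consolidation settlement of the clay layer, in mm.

Mid-depth of clay below the ground surface: z = 1.3 + 7/2 = 4.8 m.
Total vertical stress at mid-clay: σ_v = 19.7×1.3 + 17.6×3.5 = 87.21 kPa.
Pore pressure: u = 9.81×(4.8 − 0) = 47.088 kPa.
Initial effective stress: σ'_0 = σ_v − u = 87.21 − 47.088 = 40.122 kPa.
Stress increase at mid-clay by the 2:1 spreading method:
Δσ = qBL/((B+z)(L+z)) = 286×2.9×2.9/((2.9+4.8)(2.9+4.8)) = 40.568 kPa
Final effective stress: σ'_f = 40.122 + 40.568 = 80.69 kPa.
σ'_f = 80.69 > σ'_p = 67.2 kPa, so the stress path crosses the preconsolidation pressure — recompression up to σ'_p, then virgin compression beyond:
S_c = H/(1+e₀)·[C_r·log₁₀(σ'_p/σ'_0) + C_c·log₁₀(σ'_f/σ'_p)]
    = 7/2.24 × [0.025×log₁₀(67.2/40.122) + 0.34×log₁₀(80.69/67.2)]
    = 3.125 × [0.0055997 + 0.027013] = 0.1019 m

S_c ≈ 102 mm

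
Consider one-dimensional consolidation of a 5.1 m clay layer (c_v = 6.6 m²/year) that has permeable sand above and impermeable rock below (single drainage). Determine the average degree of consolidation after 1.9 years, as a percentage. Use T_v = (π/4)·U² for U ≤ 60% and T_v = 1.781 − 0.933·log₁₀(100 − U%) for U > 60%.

U ≈ 75.3 %

Drainage path length: H_d = H = 5.1 m (single drainage).
T_v = c_v·t/H_d² = 6.6×1.9/5.1² = 0.48212.
T_v = 0.48212 corresponds to the U > 60% branch:
U = 1 − 10^((1.781 − T_v)/0.933)/100 = 0.7533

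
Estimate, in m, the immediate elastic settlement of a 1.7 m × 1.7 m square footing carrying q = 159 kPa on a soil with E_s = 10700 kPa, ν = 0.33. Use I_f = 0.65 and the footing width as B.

Immediate (elastic) settlement: S_e = q·B·(1−ν²)/E_s · I_f.
S_e = 159 × 1.7 × (1 − 0.33²) / 10700 × 0.65
    = 159 × 1.7 × 0.8911 / 10700 × 0.65
    = 0.01463 m

S_e ≈ 0.0146 m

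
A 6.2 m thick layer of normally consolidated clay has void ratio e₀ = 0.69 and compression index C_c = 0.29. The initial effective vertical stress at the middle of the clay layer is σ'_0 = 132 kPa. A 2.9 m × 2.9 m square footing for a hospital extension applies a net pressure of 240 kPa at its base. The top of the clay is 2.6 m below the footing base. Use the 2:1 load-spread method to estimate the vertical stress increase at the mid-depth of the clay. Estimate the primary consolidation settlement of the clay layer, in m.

S_c ≈ 0.0868 m

Mid-depth of clay below the footing base: z = 2.6 + 6.2/2 = 5.7 m.
Stress increase at mid-clay by the 2:1 spreading method:
Δσ = qBL/((B+z)(L+z)) = 240×2.9×2.9/((2.9+5.7)(2.9+5.7)) = 27.29 kPa
Final effective stress: σ'_f = σ'_0 + Δσ = 132 + 27.29 = 159.29 kPa.
Normally consolidated clay, so the full stress increment lies on the virgin compression line:
S_c = C_c·H/(1+e₀)·log₁₀(σ'_f/σ'_0) = 0.29×6.2/(1+0.69)×log₁₀(159.29/132)
    = 1.0639 × 0.081615 = 0.08683 m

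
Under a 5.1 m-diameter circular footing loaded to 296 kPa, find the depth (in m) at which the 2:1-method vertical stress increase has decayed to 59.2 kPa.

z ≈ 6.3 m

2:1 spreading — at depth z the loaded area has grown by z in each plan dimension:
qD²/(D+z)² = Δσ_z ⇒ z = D(√(q/Δσ_z) − 1) = 5.1×(√(296/59.2) − 1) = 6.304 m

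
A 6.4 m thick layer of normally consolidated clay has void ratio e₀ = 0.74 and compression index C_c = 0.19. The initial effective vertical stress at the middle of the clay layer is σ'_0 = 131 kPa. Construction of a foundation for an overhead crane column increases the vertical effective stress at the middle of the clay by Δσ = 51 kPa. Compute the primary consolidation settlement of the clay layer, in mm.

Final effective stress: σ'_f = σ'_0 + Δσ = 131 + 51 = 182 kPa.
Normally consolidated clay, so the full stress increment lies on the virgin compression line:
S_c = C_c·H/(1+e₀)·log₁₀(σ'_f/σ'_0) = 0.19×6.4/(1+0.74)×log₁₀(182/131)
    = 0.69885 × 0.1428 = 0.0998 m

S_c ≈ 99.8 mm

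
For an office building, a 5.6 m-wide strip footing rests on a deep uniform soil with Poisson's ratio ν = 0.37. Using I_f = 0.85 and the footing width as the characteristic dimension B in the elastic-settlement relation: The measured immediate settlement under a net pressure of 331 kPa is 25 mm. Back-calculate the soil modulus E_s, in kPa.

E_s ≈ 54400 kPa

S_e = q·B·(1−ν²)/E_s · I_f  ⇒  E_s = q·B·(1−ν²)·I_f / S_e.
E_s = 331 × 5.6 × 0.8631 × 0.85 / 0.025 = 54390 kPa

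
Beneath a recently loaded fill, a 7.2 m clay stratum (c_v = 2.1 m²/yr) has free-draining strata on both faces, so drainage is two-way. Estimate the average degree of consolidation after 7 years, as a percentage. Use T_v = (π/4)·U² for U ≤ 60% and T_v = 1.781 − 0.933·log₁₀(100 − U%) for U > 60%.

U ≈ 95.1 %

Drainage path length: H_d = H/2 = 3.6 m (double drainage).
T_v = c_v·t/H_d² = 2.1×7/3.6² = 1.1343.
T_v = 1.1343 corresponds to the U > 60% branch:
U = 1 − 10^((1.781 − T_v)/0.933)/100 = 0.9507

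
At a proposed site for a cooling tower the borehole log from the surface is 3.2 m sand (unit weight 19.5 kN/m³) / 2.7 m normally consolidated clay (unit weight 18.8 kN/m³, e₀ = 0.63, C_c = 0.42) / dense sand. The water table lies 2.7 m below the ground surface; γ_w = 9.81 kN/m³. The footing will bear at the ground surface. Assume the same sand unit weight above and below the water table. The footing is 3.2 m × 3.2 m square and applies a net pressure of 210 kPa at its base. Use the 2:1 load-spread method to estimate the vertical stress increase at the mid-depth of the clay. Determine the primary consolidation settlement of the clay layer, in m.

S_c ≈ 0.125 m

Mid-depth of clay below the ground surface: z = 3.2 + 2.7/2 = 4.55 m.
Total vertical stress at mid-clay: σ_v = 19.5×3.2 + 18.8×1.35 = 87.78 kPa.
Pore pressure: u = 9.81×(4.55 − 2.7) = 18.149 kPa.
Initial effective stress: σ'_0 = σ_v − u = 87.78 − 18.149 = 69.631 kPa.
Stress increase at mid-clay by the 2:1 spreading method:
Δσ = qBL/((B+z)(L+z)) = 210×3.2×3.2/((3.2+4.55)(3.2+4.55)) = 35.803 kPa
Final effective stress: σ'_f = σ'_0 + Δσ = 69.631 + 35.803 = 105.43 kPa.
Normally consolidated clay, so the full stress increment lies on the virgin compression line:
S_c = C_c·H/(1+e₀)·log₁₀(σ'_f/σ'_0) = 0.42×2.7/(1+0.63)×log₁₀(105.43/69.631)
    = 0.69571 × 0.18016 = 0.1253 m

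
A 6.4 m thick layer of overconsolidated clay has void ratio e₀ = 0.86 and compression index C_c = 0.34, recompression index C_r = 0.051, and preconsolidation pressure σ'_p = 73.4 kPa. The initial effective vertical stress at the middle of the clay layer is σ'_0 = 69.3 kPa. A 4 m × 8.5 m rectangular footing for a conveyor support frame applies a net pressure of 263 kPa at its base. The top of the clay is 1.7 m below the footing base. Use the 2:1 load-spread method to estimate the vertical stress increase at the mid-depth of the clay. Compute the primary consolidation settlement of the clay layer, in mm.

S_c ≈ 348 mm

Mid-depth of clay below the footing base: z = 1.7 + 6.4/2 = 4.9 m.
Stress increase at mid-clay by the 2:1 spreading method:
Δσ = qBL/((B+z)(L+z)) = 263×4×8.5/((4+4.9)(8.5+4.9)) = 74.979 kPa
Final effective stress: σ'_f = 69.3 + 74.979 = 144.28 kPa.
σ'_f = 144.28 > σ'_p = 73.4 kPa, so the stress path crosses the preconsolidation pressure — recompression up to σ'_p, then virgin compression beyond:
S_c = H/(1+e₀)·[C_r·log₁₀(σ'_p/σ'_0) + C_c·log₁₀(σ'_f/σ'_p)]
    = 6.4/1.86 × [0.051×log₁₀(73.4/69.3) + 0.34×log₁₀(144.28/73.4)]
    = 3.4409 × [0.0012731 + 0.099793] = 0.3478 m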